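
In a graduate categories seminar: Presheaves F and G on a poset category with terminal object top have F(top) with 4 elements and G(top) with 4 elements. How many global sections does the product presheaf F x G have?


Global sections of a presheaf on a poset with terminal top satisfy
Gamma(H) ~ H(top). Presheaves admit pointwise products, so
(F x G)(top) = F(top) x G(top) (Cartesian product).
|Gamma(F x G)| = |F(top)| * |G(top)| = 4 * 4 = 16.

16


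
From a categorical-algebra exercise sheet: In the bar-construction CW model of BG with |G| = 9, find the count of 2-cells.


In the bar-construction CW model of BG, the n-cells are indexed by
n-tuples [g_1|...|g_n] of non-identity elements of G (degenerate
simplices with some g_i = e do not contribute cells), so there are
(|G| - 1)^n n-cells.
For dim = 2 with |G| = 9:
cells = (9 - 1)^2 = 8^2 = 64

64


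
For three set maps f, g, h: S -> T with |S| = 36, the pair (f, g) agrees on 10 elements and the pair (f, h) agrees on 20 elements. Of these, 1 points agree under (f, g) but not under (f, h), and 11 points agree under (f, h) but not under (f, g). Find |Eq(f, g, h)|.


Eq(f, g, h) is the triple-agreement set: points in S where all three
maps take the same value. Using inclusion-exclusion on the pairwise data:
Pair (f, g) agrees on 10 points; pair (f, h) on 20 points.
Points agreeing under (f, g) but not (f, h) = 1; under (f, h) but not (f, g) = 11.
Triple-agreement = agreement-in-(f, g) minus points that agree under (f, g) but not (f, h):
|Eq(f, g, h)| = 10 - 1 = 9
(cross-check via (f, h): 20 - 11 = 9.)

9


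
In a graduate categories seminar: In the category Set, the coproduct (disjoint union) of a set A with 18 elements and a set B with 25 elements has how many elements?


In Set, the coproduct A + B is the disjoint union.
|A + B| = |A| + |B| = 18 + 25 = 43

43


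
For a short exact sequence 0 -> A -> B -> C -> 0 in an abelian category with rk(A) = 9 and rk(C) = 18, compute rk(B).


For a short exact sequence 0 -> A -> B -> C -> 0,
rank is additive: rank(B) = rank(A) + rank(C).
rank(B) = 9 + 18 = 27

27


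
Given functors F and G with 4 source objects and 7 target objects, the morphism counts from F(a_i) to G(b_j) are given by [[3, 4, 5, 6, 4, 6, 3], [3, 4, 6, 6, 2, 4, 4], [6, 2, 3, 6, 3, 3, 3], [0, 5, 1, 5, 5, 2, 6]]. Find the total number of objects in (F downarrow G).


Objects of (F downarrow G) are triples (a, b, h: F(a)->G(b)).
The count equals the sum of all entries in the hom-matrix.
sum(row 0) = 31
sum(row 1) = 29
sum(row 2) = 26
sum(row 3) = 24
Grand total = 110

110


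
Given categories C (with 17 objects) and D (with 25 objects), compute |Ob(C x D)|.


The product category C x D has objects that are pairs (c, d).
Number of pairs = |Ob(C)| * |Ob(D)| = 17 * 25 = 425

425


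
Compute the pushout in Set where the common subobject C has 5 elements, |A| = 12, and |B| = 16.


The pushout A +_C B identifies the images of C in A and B.
|A +_C B| = |A| + |B| - |C| (for injections).
= 12 + 16 - 5 = 23

23


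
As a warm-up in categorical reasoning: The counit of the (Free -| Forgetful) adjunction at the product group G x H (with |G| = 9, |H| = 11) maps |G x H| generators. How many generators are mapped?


The counit epsilon_K: F(U(K)) -> K of the Free-Forgetful adjunction
maps |K| generators of F(U(K)) into K. For K = G x H (the product group),
|G x H| = |G| * |H|.
Total generators mapped = 9 * 11 = 99.

99


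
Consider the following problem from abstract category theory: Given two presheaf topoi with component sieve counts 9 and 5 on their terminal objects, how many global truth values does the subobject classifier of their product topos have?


In a product of presheaf topoi E_1 x E_2, the subobject classifier
is Omega = Omega_1 x Omega_2 (componentwise), so
|Omega(top)| = |Omega_1(top_1)| * |Omega_2(top_2)|.
= 9 * 5 = 45.

45


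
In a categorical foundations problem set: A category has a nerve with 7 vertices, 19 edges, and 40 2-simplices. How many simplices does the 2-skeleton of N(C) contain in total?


The 2-skeleton of the nerve N(C) consists of simplices in dimensions 0, 1, 2:
  |N(C)_0| = 7 (objects)
  |N(C)_1| = 19 (morphisms)
  |N(C)_2| = 40 (composable pairs)
Total = 7 + 19 + 40 = 66

66


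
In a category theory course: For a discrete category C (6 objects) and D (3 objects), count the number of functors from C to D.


A functor from a discrete category C to D is determined by
where each object maps. Each of the 6 objects of C can map
to any of the 3 objects of D independently.
Number of functors = 3^6 = 729

729


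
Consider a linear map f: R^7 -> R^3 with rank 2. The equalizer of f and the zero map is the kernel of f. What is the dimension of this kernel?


The equalizer of f and the zero map is ker(f).
By the rank-nullity theorem: dim(ker(f)) = dim(domain) - rank(f).
dim(ker(f)) = 7 - 2 = 5

5


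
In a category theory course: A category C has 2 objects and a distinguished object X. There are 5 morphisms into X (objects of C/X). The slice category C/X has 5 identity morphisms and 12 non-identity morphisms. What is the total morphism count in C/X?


In the slice category C/X, objects are morphisms to X.
Identity morphisms: 5 (one per object of C/X).
Non-identity morphisms: 12.
Total = 5 + 12 = 17

17


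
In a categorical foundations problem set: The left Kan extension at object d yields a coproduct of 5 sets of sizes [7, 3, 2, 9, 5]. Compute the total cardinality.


Pointwise, the left Kan extension (Lan_F H)(d) is the colimit, indexed
by the comma category (F downarrow d), of H composed with the
projection (F downarrow d) -> C. Here that colimit is given
as a coproduct (disjoint union) of sets, so its cardinality is the
sum of the sizes of the summands.
Coproduct of sets with sizes: 7 + 3 + 2 + 9 + 5
= 26

26


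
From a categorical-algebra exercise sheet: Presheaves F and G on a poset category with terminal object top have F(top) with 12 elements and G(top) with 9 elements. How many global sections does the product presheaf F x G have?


Global sections of a presheaf on a poset with terminal top satisfy
Gamma(H) ~ H(top). Presheaves admit pointwise products, so
(F x G)(top) = F(top) x G(top) (Cartesian product).
|Gamma(F x G)| = |F(top)| * |G(top)| = 12 * 9 = 108.

108


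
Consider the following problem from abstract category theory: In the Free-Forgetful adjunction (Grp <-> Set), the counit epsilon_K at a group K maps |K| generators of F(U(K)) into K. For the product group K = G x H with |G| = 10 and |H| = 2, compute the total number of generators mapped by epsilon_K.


The counit epsilon_K: F(U(K)) -> K of the Free-Forgetful adjunction
maps |K| generators of F(U(K)) into K. For K = G x H (the product group),
|G x H| = |G| * |H|.
Total generators mapped = 10 * 2 = 20.

20


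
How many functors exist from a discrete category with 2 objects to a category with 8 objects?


A functor from a discrete category C to D is determined by
where each object maps. Each of the 2 objects of C can map
to any of the 8 objects of D independently.
Number of functors = 8^2 = 64

64


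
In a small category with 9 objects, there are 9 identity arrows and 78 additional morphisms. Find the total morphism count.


Each object has an identity morphism, giving 9 identities.
Adding the 78 non-identity morphisms:
Total = 9 + 78 = 87

87


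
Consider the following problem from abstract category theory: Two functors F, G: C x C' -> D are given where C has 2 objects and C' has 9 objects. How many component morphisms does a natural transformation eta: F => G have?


A natural transformation eta: F => G assigns one component morphism per
object of the domain category.
The domain is the product category C x C', so
|Ob(C x C')| = |Ob(C)| * |Ob(C')| = 2 * 9 = 18.
Therefore eta has 18 component morphisms.

18


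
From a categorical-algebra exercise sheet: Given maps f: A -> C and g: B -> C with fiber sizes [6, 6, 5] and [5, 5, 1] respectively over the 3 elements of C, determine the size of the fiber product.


The pullback A x_C B consists of pairs (a, b) with f(a) = g(b).
For each element c in C, the fiber product has |f^-1(c)| * |g^-1(c)| elements.
Summing over C: 6 * 5 + 6 * 5 + 5 * 1
= 30 + 30 + 5 = 65

65


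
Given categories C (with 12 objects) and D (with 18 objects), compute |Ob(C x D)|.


The product category C x D has objects that are pairs (c, d).
Number of pairs = |Ob(C)| * |Ob(D)| = 12 * 18 = 216

216


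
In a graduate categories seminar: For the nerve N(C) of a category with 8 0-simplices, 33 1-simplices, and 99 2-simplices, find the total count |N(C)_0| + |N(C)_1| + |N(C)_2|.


The 2-skeleton of the nerve N(C) consists of simplices in dimensions 0, 1, 2:
  |N(C)_0| = 8 (objects)
  |N(C)_1| = 33 (morphisms)
  |N(C)_2| = 99 (composable pairs)
Total = 8 + 33 + 99 = 140

140


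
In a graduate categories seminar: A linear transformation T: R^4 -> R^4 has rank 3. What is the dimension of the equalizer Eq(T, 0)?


The equalizer of f and the zero map is ker(f).
By the rank-nullity theorem: dim(ker(f)) = dim(domain) - rank(f).
dim(ker(f)) = 4 - 3 = 1

1


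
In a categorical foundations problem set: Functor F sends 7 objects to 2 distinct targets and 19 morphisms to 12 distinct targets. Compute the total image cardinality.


The image of F consists of distinct objects and distinct morphisms.
|Im(F)| on objects = 2
|Im(F)| on morphisms = 12
Total image cardinality = 2 + 12 = 14

14


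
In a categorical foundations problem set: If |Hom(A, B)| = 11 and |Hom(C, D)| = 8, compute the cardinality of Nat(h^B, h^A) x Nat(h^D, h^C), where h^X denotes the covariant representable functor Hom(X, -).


By the Yoneda lemma, Nat(h^B, h^A) is isomorphic to Hom(A, B),
so |Nat(h^B, h^A)| = |Hom(A, B)| and |Nat(h^D, h^C)| = |Hom(C, D)|.
|Hom(A, B)| = 11, |Hom(C, D)| = 8.
|Nat(h^B, h^A) x Nat(h^D, h^C)| = 11 * 8 = 88

88


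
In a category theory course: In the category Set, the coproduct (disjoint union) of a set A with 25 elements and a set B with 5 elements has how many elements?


In Set, the coproduct A + B is the disjoint union.
|A + B| = |A| + |B| = 25 + 5 = 30

30


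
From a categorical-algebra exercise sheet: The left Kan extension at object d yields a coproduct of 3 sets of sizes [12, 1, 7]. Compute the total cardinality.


Pointwise, the left Kan extension (Lan_F H)(d) is the colimit, indexed
by the comma category (F downarrow d), of H composed with the
projection (F downarrow d) -> C. Here that colimit is given
as a coproduct (disjoint union) of sets, so its cardinality is the
sum of the sizes of the summands.
Coproduct of sets with sizes: 12 + 1 + 7
= 20

20


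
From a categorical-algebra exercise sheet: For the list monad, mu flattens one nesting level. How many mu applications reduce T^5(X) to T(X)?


Each application of mu: T^2 -> T removes one layer of nesting.
Starting at depth 5 (i.e., T^5(X)), we need to reach T(X).
Number of mu applications = 5 - 1 = 4

4


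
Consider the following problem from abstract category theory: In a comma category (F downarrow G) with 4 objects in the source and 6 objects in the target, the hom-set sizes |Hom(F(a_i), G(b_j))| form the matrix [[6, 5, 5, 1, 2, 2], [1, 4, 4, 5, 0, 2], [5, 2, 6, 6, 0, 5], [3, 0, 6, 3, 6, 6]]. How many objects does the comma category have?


Objects of (F downarrow G) are triples (a, b, h: F(a)->G(b)).
The count equals the sum of all entries in the hom-matrix.
sum(row 0) = 21
sum(row 1) = 16
sum(row 2) = 24
sum(row 3) = 24
Grand total = 85

85


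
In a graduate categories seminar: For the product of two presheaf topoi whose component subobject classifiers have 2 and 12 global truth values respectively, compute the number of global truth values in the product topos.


In a product of presheaf topoi E_1 x E_2, the subobject classifier
is Omega = Omega_1 x Omega_2 (componentwise), so
|Omega(top)| = |Omega_1(top_1)| * |Omega_2(top_2)|.
= 2 * 12 = 24.

24


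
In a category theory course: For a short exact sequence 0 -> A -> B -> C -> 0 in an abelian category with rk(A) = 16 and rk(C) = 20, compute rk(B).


For a short exact sequence 0 -> A -> B -> C -> 0,
rank is additive: rank(B) = rank(A) + rank(C).
rank(B) = 16 + 20 = 36

36


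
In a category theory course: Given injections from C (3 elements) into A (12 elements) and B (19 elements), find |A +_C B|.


The pushout A +_C B identifies the images of C in A and B.
|A +_C B| = |A| + |B| - |C| (for injections).
= 12 + 19 - 3 = 28

28


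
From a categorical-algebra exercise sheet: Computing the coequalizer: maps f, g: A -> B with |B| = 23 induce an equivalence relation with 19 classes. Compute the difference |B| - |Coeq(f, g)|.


The coequalizer Coeq(f, g) = B / ~ has one element per equivalence class.
|B| = 23, |Coeq(f, g)| = 19.
|B| - |Coeq(f, g)| = 23 - 19 = 4.

4


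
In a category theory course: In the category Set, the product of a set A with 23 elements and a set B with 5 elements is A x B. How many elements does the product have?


In Set, the product A x B is the Cartesian product.
By the universal property, |A x B| = |A| * |B|.
|A x B| = 23 * 5 = 115

115


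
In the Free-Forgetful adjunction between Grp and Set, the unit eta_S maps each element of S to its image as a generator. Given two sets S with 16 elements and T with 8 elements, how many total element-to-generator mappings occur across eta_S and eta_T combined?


The unit eta_X: X -> U(F(X)) of the Free-Forgetful adjunction
maps each element of X to a generator of F(X). For X = S + T (disjoint
union in Set), |S + T| = |S| + |T|.
Total mappings = 16 + 8 = 24.

24


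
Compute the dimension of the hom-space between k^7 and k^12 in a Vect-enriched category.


In Vect-enriched categories, Hom(k^n, k^m) is the space of m x n matrices.
dim(Hom(k^7, k^12)) = 12 * 7 = 84

84


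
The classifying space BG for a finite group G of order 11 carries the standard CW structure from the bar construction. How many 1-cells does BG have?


In the bar-construction CW model of BG, the n-cells are indexed by
n-tuples [g_1|...|g_n] of non-identity elements of G (degenerate
simplices with some g_i = e do not contribute cells), so there are
(|G| - 1)^n n-cells.
For dim = 1 with |G| = 11:
cells = (11 - 1)^1 = 10^1 = 10

10


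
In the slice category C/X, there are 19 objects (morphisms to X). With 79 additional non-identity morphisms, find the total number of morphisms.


In the slice category C/X, objects are morphisms to X.
Identity morphisms: 19 (one per object of C/X).
Non-identity morphisms: 79.
Total = 19 + 79 = 98

98


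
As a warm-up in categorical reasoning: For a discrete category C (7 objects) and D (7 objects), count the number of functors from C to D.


A functor from a discrete category C to D is determined by
where each object maps. Each of the 7 objects of C can map
to any of the 7 objects of D independently.
Number of functors = 7^7 = 823543

823543


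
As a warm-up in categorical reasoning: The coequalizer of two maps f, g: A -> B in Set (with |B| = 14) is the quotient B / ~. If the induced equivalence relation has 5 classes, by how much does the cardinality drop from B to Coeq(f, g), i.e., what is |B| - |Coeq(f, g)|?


The coequalizer Coeq(f, g) = B / ~ has one element per equivalence class.
|B| = 14, |Coeq(f, g)| = 5.
|B| - |Coeq(f, g)| = 14 - 5 = 9.

9


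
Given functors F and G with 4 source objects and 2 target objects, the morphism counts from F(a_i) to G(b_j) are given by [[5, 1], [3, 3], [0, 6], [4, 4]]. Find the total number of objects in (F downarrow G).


Objects of (F downarrow G) are triples (a, b, h: F(a)->G(b)).
The count equals the sum of all entries in the hom-matrix.
sum(row 0) = 6
sum(row 1) = 6
sum(row 2) = 6
sum(row 3) = 8
Grand total = 26

26


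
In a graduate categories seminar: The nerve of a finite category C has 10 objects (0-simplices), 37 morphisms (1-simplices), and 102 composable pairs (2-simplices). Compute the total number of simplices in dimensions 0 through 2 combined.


The 2-skeleton of the nerve N(C) consists of simplices in dimensions 0, 1, 2:
  |N(C)_0| = 10 (objects)
  |N(C)_1| = 37 (morphisms)
  |N(C)_2| = 102 (composable pairs)
Total = 10 + 37 + 102 = 149

149


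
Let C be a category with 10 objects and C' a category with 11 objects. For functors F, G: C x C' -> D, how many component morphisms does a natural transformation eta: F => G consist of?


A natural transformation eta: F => G assigns one component morphism per
object of the domain category.
The domain is the product category C x C', so
|Ob(C x C')| = |Ob(C)| * |Ob(C')| = 10 * 11 = 110.
Therefore eta has 110 component morphisms.

110


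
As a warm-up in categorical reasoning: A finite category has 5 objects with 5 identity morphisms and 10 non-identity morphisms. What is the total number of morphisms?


Each object has an identity morphism, giving 5 identities.
Adding the 10 non-identity morphisms:
Total = 5 + 10 = 15

15


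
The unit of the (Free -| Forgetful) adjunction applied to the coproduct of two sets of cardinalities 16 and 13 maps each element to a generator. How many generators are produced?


The unit eta_X: X -> U(F(X)) of the Free-Forgetful adjunction
maps each element of X to a generator of F(X). For X = S + T (disjoint
union in Set), |S + T| = |S| + |T|.
Total mappings = 16 + 13 = 29.

29


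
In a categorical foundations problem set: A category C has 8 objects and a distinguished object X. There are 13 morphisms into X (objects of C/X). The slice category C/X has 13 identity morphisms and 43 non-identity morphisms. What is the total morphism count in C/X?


In the slice category C/X, objects are morphisms to X.
Identity morphisms: 13 (one per object of C/X).
Non-identity morphisms: 43.
Total = 13 + 43 = 56

56


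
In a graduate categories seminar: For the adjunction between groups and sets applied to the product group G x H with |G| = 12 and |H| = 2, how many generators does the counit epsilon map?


The counit epsilon_K: F(U(K)) -> K of the Free-Forgetful adjunction
maps |K| generators of F(U(K)) into K. For K = G x H (the product group),
|G x H| = |G| * |H|.
Total generators mapped = 12 * 2 = 24.

24


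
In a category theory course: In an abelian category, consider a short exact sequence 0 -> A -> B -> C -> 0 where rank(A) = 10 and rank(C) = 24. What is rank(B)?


For a short exact sequence 0 -> A -> B -> C -> 0,
rank is additive: rank(B) = rank(A) + rank(C).
rank(B) = 10 + 24 = 34

34


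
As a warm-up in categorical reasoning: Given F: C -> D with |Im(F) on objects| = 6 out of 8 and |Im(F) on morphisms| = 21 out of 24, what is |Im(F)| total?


The image of F consists of distinct objects and distinct morphisms.
|Im(F)| on objects = 6
|Im(F)| on morphisms = 21
Total image cardinality = 6 + 21 = 27

27


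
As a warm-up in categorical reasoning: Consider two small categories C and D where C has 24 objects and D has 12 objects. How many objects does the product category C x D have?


The product category C x D has objects that are pairs (c, d).
Number of pairs = |Ob(C)| * |Ob(D)| = 24 * 12 = 288

288


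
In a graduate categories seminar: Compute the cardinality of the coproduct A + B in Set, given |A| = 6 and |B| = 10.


In Set, the coproduct A + B is the disjoint union.
|A + B| = |A| + |B| = 6 + 10 = 16

16


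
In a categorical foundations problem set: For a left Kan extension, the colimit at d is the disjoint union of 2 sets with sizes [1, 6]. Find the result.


Pointwise, the left Kan extension (Lan_F H)(d) is the colimit, indexed
by the comma category (F downarrow d), of H composed with the
projection (F downarrow d) -> C. Here that colimit is given
as a coproduct (disjoint union) of sets, so its cardinality is the
sum of the sizes of the summands.
Coproduct of sets with sizes: 1 + 6
= 7

7


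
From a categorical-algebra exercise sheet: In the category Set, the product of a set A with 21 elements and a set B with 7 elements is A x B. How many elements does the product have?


In Set, the product A x B is the Cartesian product.
By the universal property, |A x B| = |A| * |B|.
|A x B| = 21 * 7 = 147

147


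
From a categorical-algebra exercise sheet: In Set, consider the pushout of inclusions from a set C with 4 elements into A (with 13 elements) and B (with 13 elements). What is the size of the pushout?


The pushout A +_C B identifies the images of C in A and B.
|A +_C B| = |A| + |B| - |C| (for injections).
= 13 + 13 - 4 = 22

22


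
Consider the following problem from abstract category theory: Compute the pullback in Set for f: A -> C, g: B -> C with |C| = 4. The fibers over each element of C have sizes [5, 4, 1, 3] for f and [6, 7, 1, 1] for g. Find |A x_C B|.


The pullback A x_C B consists of pairs (a, b) with f(a) = g(b).
For each element c in C, the fiber product has |f^-1(c)| * |g^-1(c)| elements.
Summing over C: 5 * 6 + 4 * 7 + 1 * 1 + 3 * 1
= 30 + 28 + 1 + 3 = 62

62


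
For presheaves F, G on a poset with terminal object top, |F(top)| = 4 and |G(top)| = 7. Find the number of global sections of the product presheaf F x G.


Global sections of a presheaf on a poset with terminal top satisfy
Gamma(H) ~ H(top). Presheaves admit pointwise products, so
(F x G)(top) = F(top) x G(top) (Cartesian product).
|Gamma(F x G)| = |F(top)| * |G(top)| = 4 * 7 = 28.

28


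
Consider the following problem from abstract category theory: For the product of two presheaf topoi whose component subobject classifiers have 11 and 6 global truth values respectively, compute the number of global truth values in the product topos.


In a product of presheaf topoi E_1 x E_2, the subobject classifier
is Omega = Omega_1 x Omega_2 (componentwise), so
|Omega(top)| = |Omega_1(top_1)| * |Omega_2(top_2)|.
= 11 * 6 = 66.

66


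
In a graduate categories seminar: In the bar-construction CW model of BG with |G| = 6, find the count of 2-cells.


In the bar-construction CW model of BG, the n-cells are indexed by
n-tuples [g_1|...|g_n] of non-identity elements of G (degenerate
simplices with some g_i = e do not contribute cells), so there are
(|G| - 1)^n n-cells.
For dim = 2 with |G| = 6:
cells = (6 - 1)^2 = 5^2 = 25

25


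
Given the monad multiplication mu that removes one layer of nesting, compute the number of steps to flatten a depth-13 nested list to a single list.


Each application of mu: T^2 -> T removes one layer of nesting.
Starting at depth 13 (i.e., T^13(X)), we need to reach T(X).
Number of mu applications = 13 - 1 = 12

12


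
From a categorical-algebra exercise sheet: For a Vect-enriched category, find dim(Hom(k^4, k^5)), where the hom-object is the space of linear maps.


In Vect-enriched categories, Hom(k^n, k^m) is the space of m x n matrices.
dim(Hom(k^4, k^5)) = 5 * 4 = 20

20


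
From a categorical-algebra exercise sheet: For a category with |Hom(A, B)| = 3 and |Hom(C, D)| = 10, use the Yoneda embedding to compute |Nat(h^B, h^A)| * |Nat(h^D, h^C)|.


By the Yoneda lemma, Nat(h^B, h^A) is isomorphic to Hom(A, B),
so |Nat(h^B, h^A)| = |Hom(A, B)| and |Nat(h^D, h^C)| = |Hom(C, D)|.
|Hom(A, B)| = 3, |Hom(C, D)| = 10.
|Nat(h^B, h^A) x Nat(h^D, h^C)| = 3 * 10 = 30

30


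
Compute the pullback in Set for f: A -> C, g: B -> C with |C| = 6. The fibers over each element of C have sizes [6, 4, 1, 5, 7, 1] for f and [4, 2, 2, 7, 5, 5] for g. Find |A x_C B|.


The pullback A x_C B consists of pairs (a, b) with f(a) = g(b).
For each element c in C, the fiber product has |f^-1(c)| * |g^-1(c)| elements.
Summing over C: 6 * 4 + 4 * 2 + 1 * 2 + 5 * 7 + 7 * 5 + 1 * 5
= 24 + 8 + 2 + 35 + 35 + 5 = 109

109


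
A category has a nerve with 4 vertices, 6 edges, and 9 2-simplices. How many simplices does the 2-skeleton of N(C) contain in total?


The 2-skeleton of the nerve N(C) consists of simplices in dimensions 0, 1, 2:
  |N(C)_0| = 4 (objects)
  |N(C)_1| = 6 (morphisms)
  |N(C)_2| = 9 (composable pairs)
Total = 4 + 6 + 9 = 19

19


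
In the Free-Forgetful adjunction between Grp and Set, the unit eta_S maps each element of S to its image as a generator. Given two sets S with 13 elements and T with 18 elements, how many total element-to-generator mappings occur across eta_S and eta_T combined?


The unit eta_X: X -> U(F(X)) of the Free-Forgetful adjunction
maps each element of X to a generator of F(X). For X = S + T (disjoint
union in Set), |S + T| = |S| + |T|.
Total mappings = 13 + 18 = 31.

31


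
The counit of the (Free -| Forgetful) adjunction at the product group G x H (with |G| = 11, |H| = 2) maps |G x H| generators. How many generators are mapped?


The counit epsilon_K: F(U(K)) -> K of the Free-Forgetful adjunction
maps |K| generators of F(U(K)) into K. For K = G x H (the product group),
|G x H| = |G| * |H|.
Total generators mapped = 11 * 2 = 22.

22


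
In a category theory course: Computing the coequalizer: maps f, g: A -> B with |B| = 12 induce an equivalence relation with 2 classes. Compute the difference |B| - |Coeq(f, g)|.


The coequalizer Coeq(f, g) = B / ~ has one element per equivalence class.
|B| = 12, |Coeq(f, g)| = 2.
|B| - |Coeq(f, g)| = 12 - 2 = 10.

10


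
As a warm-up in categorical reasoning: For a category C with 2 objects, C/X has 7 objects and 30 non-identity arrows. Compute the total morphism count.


In the slice category C/X, objects are morphisms to X.
Identity morphisms: 7 (one per object of C/X).
Non-identity morphisms: 30.
Total = 7 + 30 = 37

37


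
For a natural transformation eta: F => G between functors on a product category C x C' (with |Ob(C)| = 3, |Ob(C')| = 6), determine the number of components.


A natural transformation eta: F => G assigns one component morphism per
object of the domain category.
The domain is the product category C x C', so
|Ob(C x C')| = |Ob(C)| * |Ob(C')| = 3 * 6 = 18.
Therefore eta has 18 component morphisms.

18


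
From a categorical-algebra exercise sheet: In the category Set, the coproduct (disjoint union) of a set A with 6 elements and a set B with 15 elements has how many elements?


In Set, the coproduct A + B is the disjoint union.
|A + B| = |A| + |B| = 6 + 15 = 21

21


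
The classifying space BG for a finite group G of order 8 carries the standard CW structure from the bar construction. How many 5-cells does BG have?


In the bar-construction CW model of BG, the n-cells are indexed by
n-tuples [g_1|...|g_n] of non-identity elements of G (degenerate
simplices with some g_i = e do not contribute cells), so there are
(|G| - 1)^n n-cells.
For dim = 5 with |G| = 8:
cells = (8 - 1)^5 = 7^5 = 16807

16807


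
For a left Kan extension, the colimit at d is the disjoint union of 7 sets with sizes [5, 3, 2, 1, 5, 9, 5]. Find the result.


Pointwise, the left Kan extension (Lan_F H)(d) is the colimit, indexed
by the comma category (F downarrow d), of H composed with the
projection (F downarrow d) -> C. Here that colimit is given
as a coproduct (disjoint union) of sets, so its cardinality is the
sum of the sizes of the summands.
Coproduct of sets with sizes: 5 + 3 + 2 + 1 + 5 + 9 + 5
= 30

30


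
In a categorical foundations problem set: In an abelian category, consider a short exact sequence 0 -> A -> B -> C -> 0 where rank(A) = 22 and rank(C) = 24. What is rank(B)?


For a short exact sequence 0 -> A -> B -> C -> 0,
rank is additive: rank(B) = rank(A) + rank(C).
rank(B) = 22 + 24 = 46

46


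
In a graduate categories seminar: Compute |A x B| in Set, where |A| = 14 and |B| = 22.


In Set, the product A x B is the Cartesian product.
By the universal property, |A x B| = |A| * |B|.
|A x B| = 14 * 22 = 308

308


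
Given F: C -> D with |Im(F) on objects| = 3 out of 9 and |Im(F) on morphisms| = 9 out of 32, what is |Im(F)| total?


The image of F consists of distinct objects and distinct morphisms.
|Im(F)| on objects = 3
|Im(F)| on morphisms = 9
Total image cardinality = 3 + 9 = 12

12


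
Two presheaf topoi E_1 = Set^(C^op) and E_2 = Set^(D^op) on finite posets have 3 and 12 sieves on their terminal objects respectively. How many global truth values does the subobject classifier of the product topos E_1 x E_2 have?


In a product of presheaf topoi E_1 x E_2, the subobject classifier
is Omega = Omega_1 x Omega_2 (componentwise), so
|Omega(top)| = |Omega_1(top_1)| * |Omega_2(top_2)|.
= 3 * 12 = 36.

36


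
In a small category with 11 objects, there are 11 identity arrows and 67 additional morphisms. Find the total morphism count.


Each object has an identity morphism, giving 11 identities.
Adding the 67 non-identity morphisms:
Total = 11 + 67 = 78

78


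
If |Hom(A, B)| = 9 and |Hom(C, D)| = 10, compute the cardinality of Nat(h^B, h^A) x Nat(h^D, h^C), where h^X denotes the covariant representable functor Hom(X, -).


By the Yoneda lemma, Nat(h^B, h^A) is isomorphic to Hom(A, B),
so |Nat(h^B, h^A)| = |Hom(A, B)| and |Nat(h^D, h^C)| = |Hom(C, D)|.
|Hom(A, B)| = 9, |Hom(C, D)| = 10.
|Nat(h^B, h^A) x Nat(h^D, h^C)| = 9 * 10 = 90

90


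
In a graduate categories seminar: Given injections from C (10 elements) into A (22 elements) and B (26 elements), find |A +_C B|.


The pushout A +_C B identifies the images of C in A and B.
|A +_C B| = |A| + |B| - |C| (for injections).
= 22 + 26 - 10 = 38

38


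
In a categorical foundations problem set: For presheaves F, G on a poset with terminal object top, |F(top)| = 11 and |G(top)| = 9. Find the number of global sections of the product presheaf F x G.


Global sections of a presheaf on a poset with terminal top satisfy
Gamma(H) ~ H(top). Presheaves admit pointwise products, so
(F x G)(top) = F(top) x G(top) (Cartesian product).
|Gamma(F x G)| = |F(top)| * |G(top)| = 11 * 9 = 99.

99


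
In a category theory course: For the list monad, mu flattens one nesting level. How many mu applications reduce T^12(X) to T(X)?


Each application of mu: T^2 -> T removes one layer of nesting.
Starting at depth 12 (i.e., T^12(X)), we need to reach T(X).
Number of mu applications = 12 - 1 = 11

11


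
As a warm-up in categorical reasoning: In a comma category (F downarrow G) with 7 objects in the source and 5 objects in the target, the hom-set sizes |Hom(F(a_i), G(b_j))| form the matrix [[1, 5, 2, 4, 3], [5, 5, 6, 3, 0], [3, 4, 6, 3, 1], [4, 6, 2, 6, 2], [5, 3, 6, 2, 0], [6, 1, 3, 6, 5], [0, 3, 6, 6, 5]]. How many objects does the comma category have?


Objects of (F downarrow G) are triples (a, b, h: F(a)->G(b)).
The count equals the sum of all entries in the hom-matrix.
sum(row 0) = 15
sum(row 1) = 19
sum(row 2) = 17
sum(row 3) = 20
sum(row 4) = 16
sum(row 5) = 21
sum(row 6) = 20
Grand total = 128

128


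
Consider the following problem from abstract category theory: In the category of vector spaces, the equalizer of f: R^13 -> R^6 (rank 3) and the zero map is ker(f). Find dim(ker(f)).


The equalizer of f and the zero map is ker(f).
By the rank-nullity theorem: dim(ker(f)) = dim(domain) - rank(f).
dim(ker(f)) = 13 - 3 = 10

10


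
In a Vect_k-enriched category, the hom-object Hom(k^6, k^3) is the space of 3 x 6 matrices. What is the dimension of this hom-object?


In Vect-enriched categories, Hom(k^n, k^m) is the space of m x n matrices.
dim(Hom(k^6, k^3)) = 3 * 6 = 18

18


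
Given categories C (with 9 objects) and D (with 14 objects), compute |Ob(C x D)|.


The product category C x D has objects that are pairs (c, d).
Number of pairs = |Ob(C)| * |Ob(D)| = 9 * 14 = 126

126


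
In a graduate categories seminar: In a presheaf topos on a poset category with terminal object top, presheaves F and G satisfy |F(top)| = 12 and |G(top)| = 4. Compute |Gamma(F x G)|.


Global sections of a presheaf on a poset with terminal top satisfy
Gamma(H) ~ H(top). Presheaves admit pointwise products, so
(F x G)(top) = F(top) x G(top) (Cartesian product).
|Gamma(F x G)| = |F(top)| * |G(top)| = 12 * 4 = 48.

48


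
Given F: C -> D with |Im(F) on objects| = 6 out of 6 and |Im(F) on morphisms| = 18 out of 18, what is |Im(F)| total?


The image of F consists of distinct objects and distinct morphisms.
|Im(F)| on objects = 6
|Im(F)| on morphisms = 18
Total image cardinality = 6 + 18 = 24

24


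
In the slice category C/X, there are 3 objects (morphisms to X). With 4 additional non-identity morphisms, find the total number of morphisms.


In the slice category C/X, objects are morphisms to X.
Identity morphisms: 3 (one per object of C/X).
Non-identity morphisms: 4.
Total = 3 + 4 = 7

7


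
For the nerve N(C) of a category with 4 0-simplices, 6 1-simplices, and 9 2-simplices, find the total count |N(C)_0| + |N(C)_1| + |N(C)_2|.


The 2-skeleton of the nerve N(C) consists of simplices in dimensions 0, 1, 2:
  |N(C)_0| = 4 (objects)
  |N(C)_1| = 6 (morphisms)
  |N(C)_2| = 9 (composable pairs)
Total = 4 + 6 + 9 = 19

19


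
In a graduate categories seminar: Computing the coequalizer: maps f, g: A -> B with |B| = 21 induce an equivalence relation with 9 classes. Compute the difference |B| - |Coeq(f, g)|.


The coequalizer Coeq(f, g) = B / ~ has one element per equivalence class.
|B| = 21, |Coeq(f, g)| = 9.
|B| - |Coeq(f, g)| = 21 - 9 = 12.

12


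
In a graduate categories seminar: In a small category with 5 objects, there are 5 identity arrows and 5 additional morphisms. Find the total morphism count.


Each object has an identity morphism, giving 5 identities.
Adding the 5 non-identity morphisms:
Total = 5 + 5 = 10

10


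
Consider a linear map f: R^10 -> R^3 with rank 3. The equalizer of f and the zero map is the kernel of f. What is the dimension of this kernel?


The equalizer of f and the zero map is ker(f).
By the rank-nullity theorem: dim(ker(f)) = dim(domain) - rank(f).
dim(ker(f)) = 10 - 3 = 7

7


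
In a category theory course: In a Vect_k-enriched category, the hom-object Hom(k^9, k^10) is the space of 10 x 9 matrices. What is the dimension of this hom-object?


In Vect-enriched categories, Hom(k^n, k^m) is the space of m x n matrices.
dim(Hom(k^9, k^10)) = 10 * 9 = 90

90


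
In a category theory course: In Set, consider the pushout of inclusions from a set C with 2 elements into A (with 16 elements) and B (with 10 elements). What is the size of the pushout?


The pushout A +_C B identifies the images of C in A and B.
|A +_C B| = |A| + |B| - |C| (for injections).
= 16 + 10 - 2 = 24

24


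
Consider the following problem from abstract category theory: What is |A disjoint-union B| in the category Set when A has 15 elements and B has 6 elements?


In Set, the coproduct A + B is the disjoint union.
|A + B| = |A| + |B| = 15 + 6 = 21

21


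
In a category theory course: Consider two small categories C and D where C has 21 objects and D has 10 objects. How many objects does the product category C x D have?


The product category C x D has objects that are pairs (c, d).
Number of pairs = |Ob(C)| * |Ob(D)| = 21 * 10 = 210

210


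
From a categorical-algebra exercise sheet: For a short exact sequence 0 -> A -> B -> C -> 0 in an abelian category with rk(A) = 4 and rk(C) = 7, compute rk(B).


For a short exact sequence 0 -> A -> B -> C -> 0,
rank is additive: rank(B) = rank(A) + rank(C).
rank(B) = 4 + 7 = 11

11


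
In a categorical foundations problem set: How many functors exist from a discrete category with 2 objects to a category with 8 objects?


A functor from a discrete category C to D is determined by
where each object maps. Each of the 2 objects of C can map
to any of the 8 objects of D independently.
Number of functors = 8^2 = 64

64


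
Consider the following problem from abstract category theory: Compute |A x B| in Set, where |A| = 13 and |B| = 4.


In Set, the product A x B is the Cartesian product.
By the universal property, |A x B| = |A| * |B|.
|A x B| = 13 * 4 = 52

52


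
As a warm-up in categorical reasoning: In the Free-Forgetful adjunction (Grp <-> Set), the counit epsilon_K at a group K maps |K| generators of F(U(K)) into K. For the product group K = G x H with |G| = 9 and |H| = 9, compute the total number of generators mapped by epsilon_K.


The counit epsilon_K: F(U(K)) -> K of the Free-Forgetful adjunction
maps |K| generators of F(U(K)) into K. For K = G x H (the product group),
|G x H| = |G| * |H|.
Total generators mapped = 9 * 9 = 81.

81


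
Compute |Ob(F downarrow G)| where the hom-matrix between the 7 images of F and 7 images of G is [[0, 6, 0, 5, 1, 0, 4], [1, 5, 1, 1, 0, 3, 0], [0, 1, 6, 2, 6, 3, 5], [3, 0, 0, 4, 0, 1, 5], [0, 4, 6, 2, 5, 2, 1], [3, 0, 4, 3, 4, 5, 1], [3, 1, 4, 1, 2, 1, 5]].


Objects of (F downarrow G) are triples (a, b, h: F(a)->G(b)).
The count equals the sum of all entries in the hom-matrix.
sum(row 0) = 16
sum(row 1) = 11
sum(row 2) = 23
sum(row 3) = 13
sum(row 4) = 20
sum(row 5) = 20
sum(row 6) = 17
Grand total = 120

120


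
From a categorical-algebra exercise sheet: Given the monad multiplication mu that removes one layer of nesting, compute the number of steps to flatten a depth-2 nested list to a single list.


Each application of mu: T^2 -> T removes one layer of nesting.
Starting at depth 2 (i.e., T^2(X)), we need to reach T(X).
Number of mu applications = 2 - 1 = 1

1


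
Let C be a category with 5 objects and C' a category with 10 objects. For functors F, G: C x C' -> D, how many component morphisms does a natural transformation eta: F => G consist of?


A natural transformation eta: F => G assigns one component morphism per
object of the domain category.
The domain is the product category C x C', so
|Ob(C x C')| = |Ob(C)| * |Ob(C')| = 5 * 10 = 50.
Therefore eta has 50 component morphisms.

50


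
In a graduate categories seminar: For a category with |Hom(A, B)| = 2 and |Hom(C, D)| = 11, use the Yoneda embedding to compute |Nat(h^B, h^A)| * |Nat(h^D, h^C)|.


By the Yoneda lemma, Nat(h^B, h^A) is isomorphic to Hom(A, B),
so |Nat(h^B, h^A)| = |Hom(A, B)| and |Nat(h^D, h^C)| = |Hom(C, D)|.
|Hom(A, B)| = 2, |Hom(C, D)| = 11.
|Nat(h^B, h^A) x Nat(h^D, h^C)| = 2 * 11 = 22

22


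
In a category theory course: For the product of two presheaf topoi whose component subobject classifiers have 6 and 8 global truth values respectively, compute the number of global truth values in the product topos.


In a product of presheaf topoi E_1 x E_2, the subobject classifier
is Omega = Omega_1 x Omega_2 (componentwise), so
|Omega(top)| = |Omega_1(top_1)| * |Omega_2(top_2)|.
= 6 * 8 = 48.

48


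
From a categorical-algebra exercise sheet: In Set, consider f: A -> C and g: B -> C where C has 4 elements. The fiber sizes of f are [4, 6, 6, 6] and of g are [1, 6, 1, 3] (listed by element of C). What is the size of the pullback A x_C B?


The pullback A x_C B consists of pairs (a, b) with f(a) = g(b).
For each element c in C, the fiber product has |f^-1(c)| * |g^-1(c)| elements.
Summing over C: 4 * 1 + 6 * 6 + 6 * 1 + 6 * 3
= 4 + 36 + 6 + 18 = 64

64


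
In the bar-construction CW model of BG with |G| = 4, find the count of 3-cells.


In the bar-construction CW model of BG, the n-cells are indexed by
n-tuples [g_1|...|g_n] of non-identity elements of G (degenerate
simplices with some g_i = e do not contribute cells), so there are
(|G| - 1)^n n-cells.
For dim = 3 with |G| = 4:
cells = (4 - 1)^3 = 3^3 = 27

27


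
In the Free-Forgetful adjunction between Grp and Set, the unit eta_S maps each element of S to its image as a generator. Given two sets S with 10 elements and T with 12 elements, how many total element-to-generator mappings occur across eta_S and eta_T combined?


The unit eta_X: X -> U(F(X)) of the Free-Forgetful adjunction
maps each element of X to a generator of F(X). For X = S + T (disjoint
union in Set), |S + T| = |S| + |T|.
Total mappings = 10 + 12 = 22.

22


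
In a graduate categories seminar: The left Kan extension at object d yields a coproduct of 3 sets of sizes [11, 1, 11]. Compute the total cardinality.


Pointwise, the left Kan extension (Lan_F H)(d) is the colimit, indexed
by the comma category (F downarrow d), of H composed with the
projection (F downarrow d) -> C. Here that colimit is given
as a coproduct (disjoint union) of sets, so its cardinality is the
sum of the sizes of the summands.
Coproduct of sets with sizes: 11 + 1 + 11
= 23

23
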